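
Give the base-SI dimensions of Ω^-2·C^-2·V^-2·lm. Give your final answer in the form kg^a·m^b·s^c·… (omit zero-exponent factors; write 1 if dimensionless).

Ω = V/A (resistance = voltage per current),
    = kg·m²·s⁻³·A⁻².
So Ω⁻² = kg⁻²·m⁻⁴·s⁶·A⁴.
C = A·s = s·A (charge = current × time).
So C⁻² = s⁻²·A⁻².
V = W/A (potential = power per current),
    = kg·m²·s⁻³·A⁻¹.
So V⁻² = kg⁻²·m⁻⁴·s⁶·A².
lm = cd·sr = cd (luminous flux; sr is dimensionless).
Combining: Ω⁻²·C⁻²·V⁻²·lm = (kg⁻²·m⁻⁴·s⁶·A⁴) · (s⁻²·A⁻²) · (kg⁻²·m⁻⁴·s⁶·A²) · cd = kg⁻⁴·m⁻⁸·s¹⁰·A⁴·cd.

kg⁻⁴·m⁻⁸·s¹⁰·A⁴·cd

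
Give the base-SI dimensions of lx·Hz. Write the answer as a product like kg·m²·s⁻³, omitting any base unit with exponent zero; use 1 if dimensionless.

m⁻²·s⁻¹·cd

lx = lm/m² (illuminance = luminous flux per area),
    = m⁻²·cd.
Hz = 1/s = s⁻¹ (frequency is cycles per second).
Combining: lx·Hz = (m⁻²·cd) · s⁻¹ = m⁻²·s⁻¹·cd.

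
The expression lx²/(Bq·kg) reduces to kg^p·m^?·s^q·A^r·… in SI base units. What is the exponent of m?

lx = lm/m² (illuminance = luminous flux per area),
    = m⁻²·cd.
So lx² = m⁻⁴·cd².
Bq = 1/s = s⁻¹ (activity is decays per second).
So Bq⁻¹ = s.
Combining: lx²·Bq⁻¹·kg⁻¹ = (m⁻⁴·cd²) · s · kg⁻¹ = kg⁻¹·m⁻⁴·s·cd².
The exponent of m is -4.

-4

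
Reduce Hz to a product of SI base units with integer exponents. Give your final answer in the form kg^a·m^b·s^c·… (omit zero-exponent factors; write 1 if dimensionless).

Hz = s⁻¹.

s⁻¹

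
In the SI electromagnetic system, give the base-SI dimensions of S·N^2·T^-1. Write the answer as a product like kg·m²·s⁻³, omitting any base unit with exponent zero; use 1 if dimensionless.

S = kg⁻¹·m⁻²·s³·A².
N = kg·m·s⁻².
So N² = kg²·m²·s⁻⁴.
T = kg·s⁻²·A⁻¹.
So T⁻¹ = kg⁻¹·s²·A.
Combining: S·N²·T⁻¹ = (kg⁻¹·m⁻²·s³·A²) · (kg²·m²·s⁻⁴) · (kg⁻¹·s²·A) = s·A³.

s·A³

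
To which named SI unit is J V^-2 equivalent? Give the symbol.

F

J = N·m (work = force × distance),
    = kg·m²·s⁻².
V = W/A (potential = power per current),
    = kg·m²·s⁻³·A⁻¹.
So V⁻² = kg⁻²·m⁻⁴·s⁶·A².
Combining: J·V⁻² = (kg·m²·s⁻²) · (kg⁻²·m⁻⁴·s⁶·A²) = kg⁻¹·m⁻²·s⁴·A².
kg⁻¹·m⁻²·s⁴·A² is the base-SI form of the farad.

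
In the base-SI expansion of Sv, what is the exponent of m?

2

Sv = J/kg (equivalent dose = energy per mass),
    = m²·s⁻².
The exponent of m is 2.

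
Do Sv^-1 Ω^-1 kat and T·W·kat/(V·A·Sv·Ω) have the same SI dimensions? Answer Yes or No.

Left side:
  Sv = m²·s⁻².
  So Sv⁻¹ = m⁻²·s².
  Ω = kg·m²·s⁻³·A⁻².
  So Ω⁻¹ = kg⁻¹·m⁻²·s³·A².
  kat = s⁻¹·mol.
  Combining: Sv⁻¹·Ω⁻¹·kat = (m⁻²·s²) · (kg⁻¹·m⁻²·s³·A²) · (s⁻¹·mol) = kg⁻¹·m⁻⁴·s⁴·A²·mol.
Right side:
  T = Wb/m² (flux density = flux per area),
      = kg·s⁻²·A⁻¹.
  V = W/A (potential = power per current),
      = kg·m²·s⁻³·A⁻¹.
  So V⁻¹ = kg⁻¹·m⁻²·s³·A.
  W = J/s (power = energy per time),
      = kg·m²·s⁻³.
  kat = mol/s = s⁻¹·mol (catalytic activity).
  Sv = J/kg (equivalent dose = energy per mass),
      = m²·s⁻².
  So Sv⁻¹ = m⁻²·s².
  Ω = V/A (resistance = voltage per current),
      = kg·m²·s⁻³·A⁻².
  So Ω⁻¹ = kg⁻¹·m⁻²·s³·A².
  Combining: T·V⁻¹·A⁻¹·W·kat·Sv⁻¹·Ω⁻¹ = (kg·s⁻²·A⁻¹) · (kg⁻¹·m⁻²·s³·A) · A⁻¹ · (kg·m²·s⁻³) · (s⁻¹·mol) · (m⁻²·s²) · (kg⁻¹·m⁻²·s³·A²) = m⁻⁴·s²·A·mol.
Left is kg⁻¹·m⁻⁴·s⁴·A²·mol; right is m⁻⁴·s²·A·mol — different.

No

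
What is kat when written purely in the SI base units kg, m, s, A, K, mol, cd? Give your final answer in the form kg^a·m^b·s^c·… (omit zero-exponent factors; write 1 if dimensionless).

kat = mol/s = s⁻¹·mol (catalytic activity).

s⁻¹·mol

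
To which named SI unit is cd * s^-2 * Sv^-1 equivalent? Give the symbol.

Sv = m²·s⁻².
So Sv⁻¹ = m⁻²·s².
Combining: cd·s⁻²·Sv⁻¹ = cd · s⁻² · (m⁻²·s²) = m⁻²·cd.
m⁻²·cd is the base-SI form of the lux.

lx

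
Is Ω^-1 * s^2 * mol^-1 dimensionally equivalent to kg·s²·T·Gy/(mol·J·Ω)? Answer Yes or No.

No

Left side:
  Ω = kg·m²·s⁻³·A⁻².
  So Ω⁻¹ = kg⁻¹·m⁻²·s³·A².
  Combining: Ω⁻¹·s²·mol⁻¹ = (kg⁻¹·m⁻²·s³·A²) · s² · mol⁻¹ = kg⁻¹·m⁻²·s⁵·A²·mol⁻¹.
Right side:
  J = N·m (work = force × distance),
      = kg·m²·s⁻².
  So J⁻¹ = kg⁻¹·m⁻²·s².
  Ω = V/A (resistance = voltage per current),
      = kg·m²·s⁻³·A⁻².
  So Ω⁻¹ = kg⁻¹·m⁻²·s³·A².
  T = Wb/m² (flux density = flux per area),
      = kg·s⁻²·A⁻¹.
  Gy = J/kg (absorbed dose = energy per mass),
      = m²·s⁻².
  Combining: mol⁻¹·kg·J⁻¹·s²·Ω⁻¹·T·Gy = mol⁻¹ · kg · (kg⁻¹·m⁻²·s²) · s² · (kg⁻¹·m⁻²·s³·A²) · (kg·s⁻²·A⁻¹) · (m²·s⁻²) = m⁻²·s³·A·mol⁻¹.
Left is kg⁻¹·m⁻²·s⁵·A²·mol⁻¹; right is m⁻²·s³·A·mol⁻¹ — different.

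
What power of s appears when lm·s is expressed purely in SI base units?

lm = cd·sr = cd (luminous flux; sr is dimensionless).
Combining: lm·s = cd · s = s·cd.
The exponent of s is 1.

1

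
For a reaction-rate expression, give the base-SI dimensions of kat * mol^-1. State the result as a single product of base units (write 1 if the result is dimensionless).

kat = mol/s = s⁻¹·mol (catalytic activity).
Combining: kat·mol⁻¹ = (s⁻¹·mol) · mol⁻¹ = s⁻¹.

s⁻¹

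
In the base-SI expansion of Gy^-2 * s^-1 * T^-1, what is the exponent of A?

Gy = J/kg (absorbed dose = energy per mass),
    = m²·s⁻².
So Gy⁻² = m⁻⁴·s⁴.
T = Wb/m² (flux density = flux per area),
    = kg·s⁻²·A⁻¹.
So T⁻¹ = kg⁻¹·s²·A.
Combining: Gy⁻²·s⁻¹·T⁻¹ = (m⁻⁴·s⁴) · s⁻¹ · (kg⁻¹·s²·A) = kg⁻¹·m⁻⁴·s⁵·A.
The exponent of A is 1.

1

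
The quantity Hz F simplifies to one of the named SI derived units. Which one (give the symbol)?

Hz = 1/s = s⁻¹ (frequency is cycles per second).
F = C/V (capacitance = charge per voltage),
    = A·s/(kg·m²·s⁻³·A⁻¹) (substituting C and V),
    = kg⁻¹·m⁻²·s⁴·A².
Combining: Hz·F = s⁻¹ · (kg⁻¹·m⁻²·s⁴·A²) = kg⁻¹·m⁻²·s³·A².
kg⁻¹·m⁻²·s³·A² is the base-SI form of the siemens.

S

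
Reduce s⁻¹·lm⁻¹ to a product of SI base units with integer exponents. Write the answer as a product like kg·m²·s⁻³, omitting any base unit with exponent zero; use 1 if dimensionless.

lm = cd.
So lm⁻¹ = cd⁻¹.
Combining: s⁻¹·lm⁻¹ = s⁻¹ · cd⁻¹ = s⁻¹·cd⁻¹.

s⁻¹·cd⁻¹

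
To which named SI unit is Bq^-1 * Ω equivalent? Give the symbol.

Bq = 1/s = s⁻¹ (activity is decays per second).
So Bq⁻¹ = s.
Ω = V/A (resistance = voltage per current),
    = kg·m²·s⁻³·A⁻².
Combining: Bq⁻¹·Ω = s · (kg·m²·s⁻³·A⁻²) = kg·m²·s⁻²·A⁻².
kg·m²·s⁻²·A⁻² is the base-SI form of the henry.

H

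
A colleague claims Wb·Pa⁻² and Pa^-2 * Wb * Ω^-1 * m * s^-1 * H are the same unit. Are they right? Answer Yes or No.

No

Left side:
  Wb = V·s (flux: a volt is a weber per second),
      = kg·m²·s⁻²·A⁻¹.
  Pa = N/m² (pressure = force per area),
      = kg·m⁻¹·s⁻².
  So Pa⁻² = kg⁻²·m²·s⁴.
  Combining: Wb·Pa⁻² = (kg·m²·s⁻²·A⁻¹) · (kg⁻²·m²·s⁴) = kg⁻¹·m⁴·s²·A⁻¹.
Right side:
  Pa = kg·m⁻¹·s⁻².
  So Pa⁻² = kg⁻²·m²·s⁴.
  Wb = kg·m²·s⁻²·A⁻¹.
  Ω = kg·m²·s⁻³·A⁻².
  So Ω⁻¹ = kg⁻¹·m⁻²·s³·A².
  H = kg·m²·s⁻²·A⁻².
  Combining: Pa⁻²·Wb·Ω⁻¹·m·s⁻¹·H = (kg⁻²·m²·s⁴) · (kg·m²·s⁻²·A⁻¹) · (kg⁻¹·m⁻²·s³·A²) · m · s⁻¹ · (kg·m²·s⁻²·A⁻²) = kg⁻¹·m⁵·s²·A⁻¹.
Left is kg⁻¹·m⁴·s²·A⁻¹; right is kg⁻¹·m⁵·s²·A⁻¹ — different.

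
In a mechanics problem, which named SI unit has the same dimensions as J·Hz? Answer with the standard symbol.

W

J = kg·m²·s⁻².
Hz = s⁻¹.
Combining: J·Hz = (kg·m²·s⁻²) · s⁻¹ = kg·m²·s⁻³.
kg·m²·s⁻³ is the base-SI form of the watt.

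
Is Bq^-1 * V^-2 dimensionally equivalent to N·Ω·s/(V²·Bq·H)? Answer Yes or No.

No

Left side:
  Bq = 1/s = s⁻¹ (activity is decays per second).
  So Bq⁻¹ = s.
  V = W/A (potential = power per current),
      = kg·m²·s⁻³·A⁻¹.
  So V⁻² = kg⁻²·m⁻⁴·s⁶·A².
  Combining: Bq⁻¹·V⁻² = s · (kg⁻²·m⁻⁴·s⁶·A²) = kg⁻²·m⁻⁴·s⁷·A².
Right side:
  N = kg·m/s² = kg·m·s⁻² (force = mass × acceleration).
  V = W/A (potential = power per current),
      = kg·m²·s⁻³·A⁻¹.
  So V⁻² = kg⁻²·m⁻⁴·s⁶·A².
  Bq = 1/s = s⁻¹ (activity is decays per second).
  So Bq⁻¹ = s.
  Ω = V/A (resistance = voltage per current),
      = kg·m²·s⁻³·A⁻².
  H = Wb/A (inductance = flux per current),
      = kg·m²·s⁻²·A⁻².
  So H⁻¹ = kg⁻¹·m⁻²·s²·A².
  Combining: N·V⁻²·Bq⁻¹·Ω·H⁻¹·s = (kg·m·s⁻²) · (kg⁻²·m⁻⁴·s⁶·A²) · s · (kg·m²·s⁻³·A⁻²) · (kg⁻¹·m⁻²·s²·A²) · s = kg⁻¹·m⁻³·s⁵·A².
Left is kg⁻²·m⁻⁴·s⁷·A²; right is kg⁻¹·m⁻³·s⁵·A² — different.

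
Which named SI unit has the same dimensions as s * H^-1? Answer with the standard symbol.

H = Wb/A (inductance = flux per current),
    = kg·m²·s⁻²·A⁻².
So H⁻¹ = kg⁻¹·m⁻²·s²·A².
Combining: s·H⁻¹ = s · (kg⁻¹·m⁻²·s²·A²) = kg⁻¹·m⁻²·s³·A².
kg⁻¹·m⁻²·s³·A² is the base-SI form of the siemens.

S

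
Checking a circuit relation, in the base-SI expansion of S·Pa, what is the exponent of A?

S = 1/Ω (conductance is reciprocal resistance),
    = kg⁻¹·m⁻²·s³·A².
Pa = N/m² (pressure = force per area),
    = kg·m⁻¹·s⁻².
Combining: S·Pa = (kg⁻¹·m⁻²·s³·A²) · (kg·m⁻¹·s⁻²) = m⁻³·s·A².
The exponent of A is 2.

2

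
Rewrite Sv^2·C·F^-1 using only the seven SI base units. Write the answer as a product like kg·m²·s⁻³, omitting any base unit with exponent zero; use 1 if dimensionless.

kg·m⁶·s⁻⁷·A⁻¹

Sv = m²·s⁻².
So Sv² = m⁴·s⁻⁴.
C = s·A.
F = kg⁻¹·m⁻²·s⁴·A².
So F⁻¹ = kg·m²·s⁻⁴·A⁻².
Combining: Sv²·C·F⁻¹ = (m⁴·s⁻⁴) · (s·A) · (kg·m²·s⁻⁴·A⁻²) = kg·m⁶·s⁻⁷·A⁻¹.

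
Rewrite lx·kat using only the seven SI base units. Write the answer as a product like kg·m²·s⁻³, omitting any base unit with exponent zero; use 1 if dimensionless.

m⁻²·s⁻¹·mol·cd

lx = lm/m² (illuminance = luminous flux per area),
    = m⁻²·cd.
kat = mol/s = s⁻¹·mol (catalytic activity).
Combining: lx·kat = (m⁻²·cd) · (s⁻¹·mol) = m⁻²·s⁻¹·mol·cd.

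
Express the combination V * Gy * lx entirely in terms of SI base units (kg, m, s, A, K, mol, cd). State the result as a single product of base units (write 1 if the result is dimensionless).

kg·m²·s⁻⁵·A⁻¹·cd

V = kg·m²·s⁻³·A⁻¹.
Gy = m²·s⁻².
lx = m⁻²·cd.
Combining: V·Gy·lx = (kg·m²·s⁻³·A⁻¹) · (m²·s⁻²) · (m⁻²·cd) = kg·m²·s⁻⁵·A⁻¹·cd.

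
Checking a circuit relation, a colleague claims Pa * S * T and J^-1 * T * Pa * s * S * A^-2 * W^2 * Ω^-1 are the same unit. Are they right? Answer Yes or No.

Yes

Left side:
  Pa = N/m² (pressure = force per area),
      = kg·m⁻¹·s⁻².
  S = 1/Ω (conductance is reciprocal resistance),
      = kg⁻¹·m⁻²·s³·A².
  T = Wb/m² (flux density = flux per area),
      = kg·s⁻²·A⁻¹.
  Combining: Pa·S·T = (kg·m⁻¹·s⁻²) · (kg⁻¹·m⁻²·s³·A²) · (kg·s⁻²·A⁻¹) = kg·m⁻³·s⁻¹·A.
Right side:
  J = kg·m²·s⁻².
  So J⁻¹ = kg⁻¹·m⁻²·s².
  T = kg·s⁻²·A⁻¹.
  Pa = kg·m⁻¹·s⁻².
  S = kg⁻¹·m⁻²·s³·A².
  W = kg·m²·s⁻³.
  So W² = kg²·m⁴·s⁻⁶.
  Ω = kg·m²·s⁻³·A⁻².
  So Ω⁻¹ = kg⁻¹·m⁻²·s³·A².
  Combining: J⁻¹·T·Pa·s·S·A⁻²·W²·Ω⁻¹ = (kg⁻¹·m⁻²·s²) · (kg·s⁻²·A⁻¹) · (kg·m⁻¹·s⁻²) · s · (kg⁻¹·m⁻²·s³·A²) · A⁻² · (kg²·m⁴·s⁻⁶) · (kg⁻¹·m⁻²·s³·A²) = kg·m⁻³·s⁻¹·A.
Both reduce to kg·m⁻³·s⁻¹·A.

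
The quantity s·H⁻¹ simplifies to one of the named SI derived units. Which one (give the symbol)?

H = Wb/A (inductance = flux per current),
    = kg·m²·s⁻²·A⁻².
So H⁻¹ = kg⁻¹·m⁻²·s²·A².
Combining: s·H⁻¹ = s · (kg⁻¹·m⁻²·s²·A²) = kg⁻¹·m⁻²·s³·A².
kg⁻¹·m⁻²·s³·A² is the base-SI form of the siemens.

S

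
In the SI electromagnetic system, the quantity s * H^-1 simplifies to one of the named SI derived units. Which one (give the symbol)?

S

H = kg·m²·s⁻²·A⁻².
So H⁻¹ = kg⁻¹·m⁻²·s²·A².
Combining: s·H⁻¹ = s · (kg⁻¹·m⁻²·s²·A²) = kg⁻¹·m⁻²·s³·A².
kg⁻¹·m⁻²·s³·A² is the base-SI form of the siemens.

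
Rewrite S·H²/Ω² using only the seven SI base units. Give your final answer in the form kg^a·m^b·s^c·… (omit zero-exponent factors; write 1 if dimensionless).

kg⁻¹·m⁻²·s⁵·A²

S = 1/Ω (conductance is reciprocal resistance),
    = kg⁻¹·m⁻²·s³·A².
Ω = V/A (resistance = voltage per current),
    = kg·m²·s⁻³·A⁻².
So Ω⁻² = kg⁻²·m⁻⁴·s⁶·A⁴.
H = Wb/A (inductance = flux per current),
    = kg·m²·s⁻²·A⁻².
So H² = kg²·m⁴·s⁻⁴·A⁻⁴.
Combining: S·Ω⁻²·H² = (kg⁻¹·m⁻²·s³·A²) · (kg⁻²·m⁻⁴·s⁶·A⁴) · (kg²·m⁴·s⁻⁴·A⁻⁴) = kg⁻¹·m⁻²·s⁵·A².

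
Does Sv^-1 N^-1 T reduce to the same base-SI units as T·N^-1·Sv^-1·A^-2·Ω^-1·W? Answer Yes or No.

Left side:
  Sv = J/kg (equivalent dose = energy per mass),
      = m²·s⁻².
  So Sv⁻¹ = m⁻²·s².
  N = kg·m/s² = kg·m·s⁻² (force = mass × acceleration).
  So N⁻¹ = kg⁻¹·m⁻¹·s².
  T = Wb/m² (flux density = flux per area),
      = kg·s⁻²·A⁻¹.
  Combining: Sv⁻¹·N⁻¹·T = (m⁻²·s²) · (kg⁻¹·m⁻¹·s²) · (kg·s⁻²·A⁻¹) = m⁻³·s²·A⁻¹.
Right side:
  T = Wb/m² (flux density = flux per area),
      = kg·s⁻²·A⁻¹.
  N = kg·m/s² = kg·m·s⁻² (force = mass × acceleration).
  So N⁻¹ = kg⁻¹·m⁻¹·s².
  Sv = J/kg (equivalent dose = energy per mass),
      = m²·s⁻².
  So Sv⁻¹ = m⁻²·s².
  Ω = V/A (resistance = voltage per current),
      = kg·m²·s⁻³·A⁻².
  So Ω⁻¹ = kg⁻¹·m⁻²·s³·A².
  W = J/s (power = energy per time),
      = kg·m²·s⁻³.
  Combining: T·N⁻¹·Sv⁻¹·A⁻²·Ω⁻¹·W = (kg·s⁻²·A⁻¹) · (kg⁻¹·m⁻¹·s²) · (m⁻²·s²) · A⁻² · (kg⁻¹·m⁻²·s³·A²) · (kg·m²·s⁻³) = m⁻³·s²·A⁻¹.
Both reduce to m⁻³·s²·A⁻¹.

Yes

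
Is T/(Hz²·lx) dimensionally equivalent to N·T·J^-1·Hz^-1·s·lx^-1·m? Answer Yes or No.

Yes

Left side:
  Hz = s⁻¹.
  So Hz⁻² = s².
  lx = m⁻²·cd.
  So lx⁻¹ = m²·cd⁻¹.
  T = kg·s⁻²·A⁻¹.
  Combining: Hz⁻²·lx⁻¹·T = s² · (m²·cd⁻¹) · (kg·s⁻²·A⁻¹) = kg·m²·A⁻¹·cd⁻¹.
Right side:
  N = kg·m/s² = kg·m·s⁻² (force = mass × acceleration).
  T = Wb/m² (flux density = flux per area),
      = kg·s⁻²·A⁻¹.
  J = N·m (work = force × distance),
      = kg·m²·s⁻².
  So J⁻¹ = kg⁻¹·m⁻²·s².
  Hz = 1/s = s⁻¹ (frequency is cycles per second).
  So Hz⁻¹ = s.
  lx = lm/m² (illuminance = luminous flux per area),
      = m⁻²·cd.
  So lx⁻¹ = m²·cd⁻¹.
  Combining: N·T·J⁻¹·Hz⁻¹·s·lx⁻¹·m = (kg·m·s⁻²) · (kg·s⁻²·A⁻¹) · (kg⁻¹·m⁻²·s²) · s · s · (m²·cd⁻¹) · m = kg·m²·A⁻¹·cd⁻¹.
Both reduce to kg·m²·A⁻¹·cd⁻¹.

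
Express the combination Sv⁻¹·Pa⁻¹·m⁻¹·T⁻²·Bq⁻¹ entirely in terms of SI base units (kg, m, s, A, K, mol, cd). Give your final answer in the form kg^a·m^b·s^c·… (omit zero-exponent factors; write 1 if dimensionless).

kg⁻³·m⁻²·s⁹·A²

Sv = J/kg (equivalent dose = energy per mass),
    = m²·s⁻².
So Sv⁻¹ = m⁻²·s².
Pa = N/m² (pressure = force per area),
    = kg·m⁻¹·s⁻².
So Pa⁻¹ = kg⁻¹·m·s².
T = Wb/m² (flux density = flux per area),
    = kg·s⁻²·A⁻¹.
So T⁻² = kg⁻²·s⁴·A².
Bq = 1/s = s⁻¹ (activity is decays per second).
So Bq⁻¹ = s.
Combining: Sv⁻¹·Pa⁻¹·m⁻¹·T⁻²·Bq⁻¹ = (m⁻²·s²) · (kg⁻¹·m·s²) · m⁻¹ · (kg⁻²·s⁴·A²) · s = kg⁻³·m⁻²·s⁹·A².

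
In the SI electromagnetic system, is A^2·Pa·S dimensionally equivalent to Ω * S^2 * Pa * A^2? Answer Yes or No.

Left side:
  Pa = kg·m⁻¹·s⁻².
  S = kg⁻¹·m⁻²·s³·A².
  Combining: A²·Pa·S = A² · (kg·m⁻¹·s⁻²) · (kg⁻¹·m⁻²·s³·A²) = m⁻³·s·A⁴.
Right side:
  Ω = kg·m²·s⁻³·A⁻².
  S = kg⁻¹·m⁻²·s³·A².
  So S² = kg⁻²·m⁻⁴·s⁶·A⁴.
  Pa = kg·m⁻¹·s⁻².
  Combining: Ω·S²·Pa·A² = (kg·m²·s⁻³·A⁻²) · (kg⁻²·m⁻⁴·s⁶·A⁴) · (kg·m⁻¹·s⁻²) · A² = m⁻³·s·A⁴.
Both reduce to m⁻³·s·A⁴.

Yes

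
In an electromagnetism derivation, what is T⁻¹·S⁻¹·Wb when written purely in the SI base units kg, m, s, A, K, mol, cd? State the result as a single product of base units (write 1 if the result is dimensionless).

kg·m⁴·s⁻³·A⁻²

T = kg·s⁻²·A⁻¹.
So T⁻¹ = kg⁻¹·s²·A.
S = kg⁻¹·m⁻²·s³·A².
So S⁻¹ = kg·m²·s⁻³·A⁻².
Wb = kg·m²·s⁻²·A⁻¹.
Combining: T⁻¹·S⁻¹·Wb = (kg⁻¹·s²·A) · (kg·m²·s⁻³·A⁻²) · (kg·m²·s⁻²·A⁻¹) = kg·m⁴·s⁻³·A⁻².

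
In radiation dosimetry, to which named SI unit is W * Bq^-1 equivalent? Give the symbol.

J

W = kg·m²·s⁻³.
Bq = s⁻¹.
So Bq⁻¹ = s.
Combining: W·Bq⁻¹ = (kg·m²·s⁻³) · s = kg·m²·s⁻².
kg·m²·s⁻² is the base-SI form of the joule.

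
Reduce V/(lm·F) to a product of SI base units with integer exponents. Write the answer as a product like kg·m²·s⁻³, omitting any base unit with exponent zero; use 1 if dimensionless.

kg²·m⁴·s⁻⁷·A⁻³·cd⁻¹

V = kg·m²·s⁻³·A⁻¹.
lm = cd.
So lm⁻¹ = cd⁻¹.
F = kg⁻¹·m⁻²·s⁴·A².
So F⁻¹ = kg·m²·s⁻⁴·A⁻².
Combining: V·lm⁻¹·F⁻¹ = (kg·m²·s⁻³·A⁻¹) · cd⁻¹ · (kg·m²·s⁻⁴·A⁻²) = kg²·m⁴·s⁻⁷·A⁻³·cd⁻¹.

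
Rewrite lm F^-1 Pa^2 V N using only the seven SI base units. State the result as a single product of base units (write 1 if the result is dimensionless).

lm = cd.
F = kg⁻¹·m⁻²·s⁴·A².
So F⁻¹ = kg·m²·s⁻⁴·A⁻².
Pa = kg·m⁻¹·s⁻².
So Pa² = kg²·m⁻²·s⁻⁴.
V = kg·m²·s⁻³·A⁻¹.
N = kg·m·s⁻².
Combining: lm·F⁻¹·Pa²·V·N = cd · (kg·m²·s⁻⁴·A⁻²) · (kg²·m⁻²·s⁻⁴) · (kg·m²·s⁻³·A⁻¹) · (kg·m·s⁻²) = kg⁵·m³·s⁻¹³·A⁻³·cd.

kg⁵·m³·s⁻¹³·A⁻³·cd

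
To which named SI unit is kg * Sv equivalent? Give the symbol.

Sv = m²·s⁻².
Combining: kg·Sv = kg · (m²·s⁻²) = kg·m²·s⁻².
kg·m²·s⁻² is the base-SI form of the joule.

J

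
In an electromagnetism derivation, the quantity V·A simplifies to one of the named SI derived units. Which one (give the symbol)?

W

V = kg·m²·s⁻³·A⁻¹.
Combining: V·A = (kg·m²·s⁻³·A⁻¹) · A = kg·m²·s⁻³.
kg·m²·s⁻³ is the base-SI form of the watt.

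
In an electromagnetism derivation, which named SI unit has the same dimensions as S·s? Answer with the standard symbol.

S = kg⁻¹·m⁻²·s³·A².
Combining: S·s = (kg⁻¹·m⁻²·s³·A²) · s = kg⁻¹·m⁻²·s⁴·A².
kg⁻¹·m⁻²·s⁴·A² is the base-SI form of the farad.

F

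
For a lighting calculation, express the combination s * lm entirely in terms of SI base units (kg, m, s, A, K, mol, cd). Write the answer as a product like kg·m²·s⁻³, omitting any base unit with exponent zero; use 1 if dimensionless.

lm = cd.
Combining: s·lm = s · cd = s·cd.

s·cd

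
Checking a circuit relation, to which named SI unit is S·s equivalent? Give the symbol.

F

S = 1/Ω (conductance is reciprocal resistance),
    = kg⁻¹·m⁻²·s³·A².
Combining: S·s = (kg⁻¹·m⁻²·s³·A²) · s = kg⁻¹·m⁻²·s⁴·A².
kg⁻¹·m⁻²·s⁴·A² is the base-SI form of the farad.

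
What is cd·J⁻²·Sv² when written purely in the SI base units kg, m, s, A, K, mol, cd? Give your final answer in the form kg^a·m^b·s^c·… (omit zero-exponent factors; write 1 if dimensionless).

J = N·m (work = force × distance),
    = kg·m²·s⁻².
So J⁻² = kg⁻²·m⁻⁴·s⁴.
Sv = J/kg (equivalent dose = energy per mass),
    = m²·s⁻².
So Sv² = m⁴·s⁻⁴.
Combining: cd·J⁻²·Sv² = cd · (kg⁻²·m⁻⁴·s⁴) · (m⁴·s⁻⁴) = kg⁻²·cd.

kg⁻²·cd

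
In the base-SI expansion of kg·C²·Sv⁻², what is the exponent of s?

C = s·A.
So C² = s²·A².
Sv = m²·s⁻².
So Sv⁻² = m⁻⁴·s⁴.
Combining: kg·C²·Sv⁻² = kg · (s²·A²) · (m⁻⁴·s⁴) = kg·m⁻⁴·s⁶·A².
The exponent of s is 6.

6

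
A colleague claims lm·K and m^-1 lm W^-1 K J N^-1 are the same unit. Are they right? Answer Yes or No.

No

Left side:
  lm = cd·sr = cd (luminous flux; sr is dimensionless).
  Combining: lm·K = cd · K = K·cd.
Right side:
  lm = cd.
  W = kg·m²·s⁻³.
  So W⁻¹ = kg⁻¹·m⁻²·s³.
  J = kg·m²·s⁻².
  N = kg·m·s⁻².
  So N⁻¹ = kg⁻¹·m⁻¹·s².
  Combining: m⁻¹·lm·W⁻¹·K·J·N⁻¹ = m⁻¹ · cd · (kg⁻¹·m⁻²·s³) · K · (kg·m²·s⁻²) · (kg⁻¹·m⁻¹·s²) = kg⁻¹·m⁻²·s³·K·cd.
Left is K·cd; right is kg⁻¹·m⁻²·s³·K·cd — different.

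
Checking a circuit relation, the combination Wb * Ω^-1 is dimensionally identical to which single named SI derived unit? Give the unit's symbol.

Wb = V·s (flux: a volt is a weber per second),
    = kg·m²·s⁻²·A⁻¹.
Ω = V/A (resistance = voltage per current),
    = kg·m²·s⁻³·A⁻².
So Ω⁻¹ = kg⁻¹·m⁻²·s³·A².
Combining: Wb·Ω⁻¹ = (kg·m²·s⁻²·A⁻¹) · (kg⁻¹·m⁻²·s³·A²) = s·A.
s·A is the base-SI form of the coulomb.

C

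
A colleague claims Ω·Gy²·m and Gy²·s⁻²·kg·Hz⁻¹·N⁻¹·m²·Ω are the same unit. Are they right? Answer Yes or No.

Left side:
  Ω = V/A (resistance = voltage per current),
      = kg·m²·s⁻³·A⁻².
  Gy = J/kg (absorbed dose = energy per mass),
      = m²·s⁻².
  So Gy² = m⁴·s⁻⁴.
  Combining: Ω·Gy²·m = (kg·m²·s⁻³·A⁻²) · (m⁴·s⁻⁴) · m = kg·m⁷·s⁻⁷·A⁻².
Right side:
  Gy = J/kg (absorbed dose = energy per mass),
      = m²·s⁻².
  So Gy² = m⁴·s⁻⁴.
  Hz = 1/s = s⁻¹ (frequency is cycles per second).
  So Hz⁻¹ = s.
  N = kg·m/s² = kg·m·s⁻² (force = mass × acceleration).
  So N⁻¹ = kg⁻¹·m⁻¹·s².
  Ω = V/A (resistance = voltage per current),
      = kg·m²·s⁻³·A⁻².
  Combining: Gy²·s⁻²·kg·Hz⁻¹·N⁻¹·m²·Ω = (m⁴·s⁻⁴) · s⁻² · kg · s · (kg⁻¹·m⁻¹·s²) · m² · (kg·m²·s⁻³·A⁻²) = kg·m⁷·s⁻⁶·A⁻².
Left is kg·m⁷·s⁻⁷·A⁻²; right is kg·m⁷·s⁻⁶·A⁻² — different.

No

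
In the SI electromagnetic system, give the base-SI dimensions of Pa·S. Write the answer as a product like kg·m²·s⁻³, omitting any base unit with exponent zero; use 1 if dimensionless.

m⁻³·s·A²

Pa = kg·m⁻¹·s⁻².
S = kg⁻¹·m⁻²·s³·A².
Combining: Pa·S = (kg·m⁻¹·s⁻²) · (kg⁻¹·m⁻²·s³·A²) = m⁻³·s·A².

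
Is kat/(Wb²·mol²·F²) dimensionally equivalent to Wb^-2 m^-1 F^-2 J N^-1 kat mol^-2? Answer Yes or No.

Left side:
  Wb = V·s (flux: a volt is a weber per second),
      = kg·m²·s⁻²·A⁻¹.
  So Wb⁻² = kg⁻²·m⁻⁴·s⁴·A².
  F = C/V (capacitance = charge per voltage),
      = A·s/(kg·m²·s⁻³·A⁻¹) (substituting C and V),
      = kg⁻¹·m⁻²·s⁴·A².
  So F⁻² = kg²·m⁴·s⁻⁸·A⁻⁴.
  kat = mol/s = s⁻¹·mol (catalytic activity).
  Combining: Wb⁻²·mol⁻²·F⁻²·kat = (kg⁻²·m⁻⁴·s⁴·A²) · mol⁻² · (kg²·m⁴·s⁻⁸·A⁻⁴) · (s⁻¹·mol) = s⁻⁵·A⁻²·mol⁻¹.
Right side:
  Wb = kg·m²·s⁻²·A⁻¹.
  So Wb⁻² = kg⁻²·m⁻⁴·s⁴·A².
  F = kg⁻¹·m⁻²·s⁴·A².
  So F⁻² = kg²·m⁴·s⁻⁸·A⁻⁴.
  J = kg·m²·s⁻².
  N = kg·m·s⁻².
  So N⁻¹ = kg⁻¹·m⁻¹·s².
  kat = s⁻¹·mol.
  Combining: Wb⁻²·m⁻¹·F⁻²·J·N⁻¹·kat·mol⁻² = (kg⁻²·m⁻⁴·s⁴·A²) · m⁻¹ · (kg²·m⁴·s⁻⁸·A⁻⁴) · (kg·m²·s⁻²) · (kg⁻¹·m⁻¹·s²) · (s⁻¹·mol) · mol⁻² = s⁻⁵·A⁻²·mol⁻¹.
Both reduce to s⁻⁵·A⁻²·mol⁻¹.

Yes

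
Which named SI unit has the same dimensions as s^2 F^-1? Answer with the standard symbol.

H

F = C/V (capacitance = charge per voltage),
    = A·s/(kg·m²·s⁻³·A⁻¹) (substituting C and V),
    = kg⁻¹·m⁻²·s⁴·A².
So F⁻¹ = kg·m²·s⁻⁴·A⁻².
Combining: s²·F⁻¹ = s² · (kg·m²·s⁻⁴·A⁻²) = kg·m²·s⁻²·A⁻².
kg·m²·s⁻²·A⁻² is the base-SI form of the henry.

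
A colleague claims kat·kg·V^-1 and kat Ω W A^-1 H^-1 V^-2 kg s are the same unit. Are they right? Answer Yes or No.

Yes

Left side:
  kat = s⁻¹·mol.
  V = kg·m²·s⁻³·A⁻¹.
  So V⁻¹ = kg⁻¹·m⁻²·s³·A.
  Combining: kat·kg·V⁻¹ = (s⁻¹·mol) · kg · (kg⁻¹·m⁻²·s³·A) = m⁻²·s²·A·mol.
Right side:
  kat = s⁻¹·mol.
  Ω = kg·m²·s⁻³·A⁻².
  W = kg·m²·s⁻³.
  H = kg·m²·s⁻²·A⁻².
  So H⁻¹ = kg⁻¹·m⁻²·s²·A².
  V = kg·m²·s⁻³·A⁻¹.
  So V⁻² = kg⁻²·m⁻⁴·s⁶·A².
  Combining: kat·Ω·W·A⁻¹·H⁻¹·V⁻²·kg·s = (s⁻¹·mol) · (kg·m²·s⁻³·A⁻²) · (kg·m²·s⁻³) · A⁻¹ · (kg⁻¹·m⁻²·s²·A²) · (kg⁻²·m⁻⁴·s⁶·A²) · kg · s = m⁻²·s²·A·mol.
Both reduce to m⁻²·s²·A·mol.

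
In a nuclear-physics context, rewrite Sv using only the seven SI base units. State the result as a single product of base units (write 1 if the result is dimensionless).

m²·s⁻²

Sv = J/kg (equivalent dose = energy per mass),
    = m²·s⁻².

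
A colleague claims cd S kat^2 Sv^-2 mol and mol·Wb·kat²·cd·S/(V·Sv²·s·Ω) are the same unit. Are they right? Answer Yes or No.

No

Left side:
  S = 1/Ω (conductance is reciprocal resistance),
      = kg⁻¹·m⁻²·s³·A².
  kat = mol/s = s⁻¹·mol (catalytic activity).
  So kat² = s⁻²·mol².
  Sv = J/kg (equivalent dose = energy per mass),
      = m²·s⁻².
  So Sv⁻² = m⁻⁴·s⁴.
  Combining: cd·S·kat²·Sv⁻²·mol = cd · (kg⁻¹·m⁻²·s³·A²) · (s⁻²·mol²) · (m⁻⁴·s⁴) · mol = kg⁻¹·m⁻⁶·s⁵·A²·mol³·cd.
Right side:
  V = W/A (potential = power per current),
      = kg·m²·s⁻³·A⁻¹.
  So V⁻¹ = kg⁻¹·m⁻²·s³·A.
  Wb = V·s (flux: a volt is a weber per second),
      = kg·m²·s⁻²·A⁻¹.
  Sv = J/kg (equivalent dose = energy per mass),
      = m²·s⁻².
  So Sv⁻² = m⁻⁴·s⁴.
  kat = mol/s = s⁻¹·mol (catalytic activity).
  So kat² = s⁻²·mol².
  Ω = V/A (resistance = voltage per current),
      = kg·m²·s⁻³·A⁻².
  So Ω⁻¹ = kg⁻¹·m⁻²·s³·A².
  S = 1/Ω (conductance is reciprocal resistance),
      = kg⁻¹·m⁻²·s³·A².
  Combining: mol·V⁻¹·Wb·Sv⁻²·s⁻¹·kat²·cd·Ω⁻¹·S = mol · (kg⁻¹·m⁻²·s³·A) · (kg·m²·s⁻²·A⁻¹) · (m⁻⁴·s⁴) · s⁻¹ · (s⁻²·mol²) · cd · (kg⁻¹·m⁻²·s³·A²) · (kg⁻¹·m⁻²·s³·A²) = kg⁻²·m⁻⁸·s⁸·A⁴·mol³·cd.
Left is kg⁻¹·m⁻⁶·s⁵·A²·mol³·cd; right is kg⁻²·m⁻⁸·s⁸·A⁴·mol³·cd — different.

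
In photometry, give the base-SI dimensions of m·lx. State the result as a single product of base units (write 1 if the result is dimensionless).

lx = lm/m² (illuminance = luminous flux per area),
    = m⁻²·cd.
Combining: m·lx = m · (m⁻²·cd) = m⁻¹·cd.

m⁻¹·cd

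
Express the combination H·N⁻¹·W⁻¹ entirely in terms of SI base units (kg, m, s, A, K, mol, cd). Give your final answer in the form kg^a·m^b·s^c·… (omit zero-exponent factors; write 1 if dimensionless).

kg⁻¹·m⁻¹·s³·A⁻²

H = Wb/A (inductance = flux per current),
    = kg·m²·s⁻²·A⁻².
N = kg·m/s² = kg·m·s⁻² (force = mass × acceleration).
So N⁻¹ = kg⁻¹·m⁻¹·s².
W = J/s (power = energy per time),
    = kg·m²·s⁻³.
So W⁻¹ = kg⁻¹·m⁻²·s³.
Combining: H·N⁻¹·W⁻¹ = (kg·m²·s⁻²·A⁻²) · (kg⁻¹·m⁻¹·s²) · (kg⁻¹·m⁻²·s³) = kg⁻¹·m⁻¹·s³·A⁻².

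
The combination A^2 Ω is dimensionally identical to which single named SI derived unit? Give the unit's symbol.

W

Ω = V/A (resistance = voltage per current),
    = kg·m²·s⁻³·A⁻².
Combining: A²·Ω = A² · (kg·m²·s⁻³·A⁻²) = kg·m²·s⁻³.
kg·m²·s⁻³ is the base-SI form of the watt.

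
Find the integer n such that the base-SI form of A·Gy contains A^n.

1

Gy = J/kg (absorbed dose = energy per mass),
    = m²·s⁻².
Combining: A·Gy = A · (m²·s⁻²) = m²·s⁻²·A.
The exponent of A is 1.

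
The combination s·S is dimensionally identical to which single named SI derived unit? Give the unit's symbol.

S = kg⁻¹·m⁻²·s³·A².
Combining: s·S = s · (kg⁻¹·m⁻²·s³·A²) = kg⁻¹·m⁻²·s⁴·A².
kg⁻¹·m⁻²·s⁴·A² is the base-SI form of the farad.

F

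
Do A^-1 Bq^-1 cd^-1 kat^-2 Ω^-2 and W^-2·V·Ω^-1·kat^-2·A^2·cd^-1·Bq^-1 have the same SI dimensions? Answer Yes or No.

Yes

Left side:
  Bq = s⁻¹.
  So Bq⁻¹ = s.
  kat = s⁻¹·mol.
  So kat⁻² = s²·mol⁻².
  Ω = kg·m²·s⁻³·A⁻².
  So Ω⁻² = kg⁻²·m⁻⁴·s⁶·A⁴.
  Combining: A⁻¹·Bq⁻¹·cd⁻¹·kat⁻²·Ω⁻² = A⁻¹ · s · cd⁻¹ · (s²·mol⁻²) · (kg⁻²·m⁻⁴·s⁶·A⁴) = kg⁻²·m⁻⁴·s⁹·A³·mol⁻²·cd⁻¹.
Right side:
  W = kg·m²·s⁻³.
  So W⁻² = kg⁻²·m⁻⁴·s⁶.
  V = kg·m²·s⁻³·A⁻¹.
  Ω = kg·m²·s⁻³·A⁻².
  So Ω⁻¹ = kg⁻¹·m⁻²·s³·A².
  kat = s⁻¹·mol.
  So kat⁻² = s²·mol⁻².
  Bq = s⁻¹.
  So Bq⁻¹ = s.
  Combining: W⁻²·V·Ω⁻¹·kat⁻²·A²·cd⁻¹·Bq⁻¹ = (kg⁻²·m⁻⁴·s⁶) · (kg·m²·s⁻³·A⁻¹) · (kg⁻¹·m⁻²·s³·A²) · (s²·mol⁻²) · A² · cd⁻¹ · s = kg⁻²·m⁻⁴·s⁹·A³·mol⁻²·cd⁻¹.
Both reduce to kg⁻²·m⁻⁴·s⁹·A³·mol⁻²·cd⁻¹.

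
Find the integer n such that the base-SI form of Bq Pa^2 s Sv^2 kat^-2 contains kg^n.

2

Bq = 1/s = s⁻¹ (activity is decays per second).
Pa = N/m² (pressure = force per area),
    = kg·m⁻¹·s⁻².
So Pa² = kg²·m⁻²·s⁻⁴.
Sv = J/kg (equivalent dose = energy per mass),
    = m²·s⁻².
So Sv² = m⁴·s⁻⁴.
kat = mol/s = s⁻¹·mol (catalytic activity).
So kat⁻² = s²·mol⁻².
Combining: Bq·Pa²·s·Sv²·kat⁻² = s⁻¹ · (kg²·m⁻²·s⁻⁴) · s · (m⁴·s⁻⁴) · (s²·mol⁻²) = kg²·m²·s⁻⁶·mol⁻².
The exponent of kg is 2.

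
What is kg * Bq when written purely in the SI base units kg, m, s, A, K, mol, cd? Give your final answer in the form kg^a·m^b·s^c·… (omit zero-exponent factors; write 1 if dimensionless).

kg·s⁻¹

Bq = s⁻¹.
Combining: kg·Bq = kg · s⁻¹ = kg·s⁻¹.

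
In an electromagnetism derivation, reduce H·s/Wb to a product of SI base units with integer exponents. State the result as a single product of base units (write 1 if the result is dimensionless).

s·A⁻¹

H = kg·m²·s⁻²·A⁻².
Wb = kg·m²·s⁻²·A⁻¹.
So Wb⁻¹ = kg⁻¹·m⁻²·s²·A.
Combining: H·s·Wb⁻¹ = (kg·m²·s⁻²·A⁻²) · s · (kg⁻¹·m⁻²·s²·A) = s·A⁻¹.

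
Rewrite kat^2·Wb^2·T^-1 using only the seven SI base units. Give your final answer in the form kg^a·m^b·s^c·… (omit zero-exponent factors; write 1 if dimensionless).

kat = mol/s = s⁻¹·mol (catalytic activity).
So kat² = s⁻²·mol².
Wb = V·s (flux: a volt is a weber per second),
    = kg·m²·s⁻²·A⁻¹.
So Wb² = kg²·m⁴·s⁻⁴·A⁻².
T = Wb/m² (flux density = flux per area),
    = kg·s⁻²·A⁻¹.
So T⁻¹ = kg⁻¹·s²·A.
Combining: kat²·Wb²·T⁻¹ = (s⁻²·mol²) · (kg²·m⁴·s⁻⁴·A⁻²) · (kg⁻¹·s²·A) = kg·m⁴·s⁻⁴·A⁻¹·mol².

kg·m⁴·s⁻⁴·A⁻¹·mol²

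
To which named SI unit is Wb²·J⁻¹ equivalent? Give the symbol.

Wb = V·s (flux: a volt is a weber per second),
    = kg·m²·s⁻²·A⁻¹.
So Wb² = kg²·m⁴·s⁻⁴·A⁻².
J = N·m (work = force × distance),
    = kg·m²·s⁻².
So J⁻¹ = kg⁻¹·m⁻²·s².
Combining: Wb²·J⁻¹ = (kg²·m⁴·s⁻⁴·A⁻²) · (kg⁻¹·m⁻²·s²) = kg·m²·s⁻²·A⁻².
kg·m²·s⁻²·A⁻² is the base-SI form of the henry.

H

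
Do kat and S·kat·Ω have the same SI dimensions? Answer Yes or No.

Yes

Left side:
  kat = s⁻¹·mol.
Right side:
  S = kg⁻¹·m⁻²·s³·A².
  kat = s⁻¹·mol.
  Ω = kg·m²·s⁻³·A⁻².
  Combining: S·kat·Ω = (kg⁻¹·m⁻²·s³·A²) · (s⁻¹·mol) · (kg·m²·s⁻³·A⁻²) = s⁻¹·mol.
Both reduce to s⁻¹·mol.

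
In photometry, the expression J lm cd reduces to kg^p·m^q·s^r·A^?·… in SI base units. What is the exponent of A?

J = N·m (work = force × distance),
    = kg·m²·s⁻².
lm = cd·sr = cd (luminous flux; sr is dimensionless).
Combining: J·lm·cd = (kg·m²·s⁻²) · cd · cd = kg·m²·s⁻²·cd².
The exponent of A is 0.

0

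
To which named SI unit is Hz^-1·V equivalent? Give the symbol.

Wb

Hz = 1/s = s⁻¹ (frequency is cycles per second).
So Hz⁻¹ = s.
V = W/A (potential = power per current),
    = kg·m²·s⁻³·A⁻¹.
Combining: Hz⁻¹·V = s · (kg·m²·s⁻³·A⁻¹) = kg·m²·s⁻²·A⁻¹.
kg·m²·s⁻²·A⁻¹ is the base-SI form of the weber.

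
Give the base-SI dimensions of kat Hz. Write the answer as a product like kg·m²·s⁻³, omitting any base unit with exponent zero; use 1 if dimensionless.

s⁻²·mol

kat = mol/s = s⁻¹·mol (catalytic activity).
Hz = 1/s = s⁻¹ (frequency is cycles per second).
Combining: kat·Hz = (s⁻¹·mol) · s⁻¹ = s⁻²·mol.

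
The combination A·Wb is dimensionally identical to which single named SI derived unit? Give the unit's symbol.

J

Wb = kg·m²·s⁻²·A⁻¹.
Combining: A·Wb = A · (kg·m²·s⁻²·A⁻¹) = kg·m²·s⁻².
kg·m²·s⁻² is the base-SI form of the joule.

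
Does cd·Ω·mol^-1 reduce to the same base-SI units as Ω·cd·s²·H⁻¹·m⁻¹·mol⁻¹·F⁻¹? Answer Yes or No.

No

Left side:
  Ω = V/A (resistance = voltage per current),
      = kg·m²·s⁻³·A⁻².
  Combining: cd·Ω·mol⁻¹ = cd · (kg·m²·s⁻³·A⁻²) · mol⁻¹ = kg·m²·s⁻³·A⁻²·mol⁻¹·cd.
Right side:
  Ω = V/A (resistance = voltage per current),
      = kg·m²·s⁻³·A⁻².
  H = Wb/A (inductance = flux per current),
      = kg·m²·s⁻²·A⁻².
  So H⁻¹ = kg⁻¹·m⁻²·s²·A².
  F = C/V (capacitance = charge per voltage),
      = A·s/(kg·m²·s⁻³·A⁻¹) (substituting C and V),
      = kg⁻¹·m⁻²·s⁴·A².
  So F⁻¹ = kg·m²·s⁻⁴·A⁻².
  Combining: Ω·cd·s²·H⁻¹·m⁻¹·mol⁻¹·F⁻¹ = (kg·m²·s⁻³·A⁻²) · cd · s² · (kg⁻¹·m⁻²·s²·A²) · m⁻¹ · mol⁻¹ · (kg·m²·s⁻⁴·A⁻²) = kg·m·s⁻³·A⁻²·mol⁻¹·cd.
Left is kg·m²·s⁻³·A⁻²·mol⁻¹·cd; right is kg·m·s⁻³·A⁻²·mol⁻¹·cd — different.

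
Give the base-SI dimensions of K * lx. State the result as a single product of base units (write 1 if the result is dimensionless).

lx = lm/m² (illuminance = luminous flux per area),
    = m⁻²·cd.
Combining: K·lx = K · (m⁻²·cd) = m⁻²·K·cd.

m⁻²·K·cd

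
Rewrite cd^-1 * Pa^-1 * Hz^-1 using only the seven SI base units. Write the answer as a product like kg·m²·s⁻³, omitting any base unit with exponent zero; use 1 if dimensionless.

Pa = N/m² (pressure = force per area),
    = kg·m⁻¹·s⁻².
So Pa⁻¹ = kg⁻¹·m·s².
Hz = 1/s = s⁻¹ (frequency is cycles per second).
So Hz⁻¹ = s.
Combining: cd⁻¹·Pa⁻¹·Hz⁻¹ = cd⁻¹ · (kg⁻¹·m·s²) · s = kg⁻¹·m·s³·cd⁻¹.

kg⁻¹·m·s³·cd⁻¹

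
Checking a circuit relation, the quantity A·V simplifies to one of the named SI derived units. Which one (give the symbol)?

W

V = W/A (potential = power per current),
    = kg·m²·s⁻³·A⁻¹.
Combining: A·V = A · (kg·m²·s⁻³·A⁻¹) = kg·m²·s⁻³.
kg·m²·s⁻³ is the base-SI form of the watt.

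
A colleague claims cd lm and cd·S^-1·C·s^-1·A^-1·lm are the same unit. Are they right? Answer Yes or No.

Left side:
  lm = cd.
  Combining: cd·lm = cd · cd = cd².
Right side:
  S = kg⁻¹·m⁻²·s³·A².
  So S⁻¹ = kg·m²·s⁻³·A⁻².
  C = s·A.
  lm = cd.
  Combining: cd·S⁻¹·C·s⁻¹·A⁻¹·lm = cd · (kg·m²·s⁻³·A⁻²) · (s·A) · s⁻¹ · A⁻¹ · cd = kg·m²·s⁻³·A⁻²·cd².
Left is cd²; right is kg·m²·s⁻³·A⁻²·cd² — different.

No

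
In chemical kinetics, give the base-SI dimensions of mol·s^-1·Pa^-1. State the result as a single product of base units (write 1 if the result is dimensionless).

kg⁻¹·m·s·mol

Pa = kg·m⁻¹·s⁻².
So Pa⁻¹ = kg⁻¹·m·s².
Combining: mol·s⁻¹·Pa⁻¹ = mol · s⁻¹ · (kg⁻¹·m·s²) = kg⁻¹·m·s·mol.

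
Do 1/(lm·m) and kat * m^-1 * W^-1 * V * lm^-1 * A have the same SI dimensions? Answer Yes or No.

Left side:
  lm = cd.
  So lm⁻¹ = cd⁻¹.
  Combining: lm⁻¹·m⁻¹ = cd⁻¹ · m⁻¹ = m⁻¹·cd⁻¹.
Right side:
  kat = mol/s = s⁻¹·mol (catalytic activity).
  W = J/s (power = energy per time),
      = kg·m²·s⁻³.
  So W⁻¹ = kg⁻¹·m⁻²·s³.
  V = W/A (potential = power per current),
      = kg·m²·s⁻³·A⁻¹.
  lm = cd·sr = cd (luminous flux; sr is dimensionless).
  So lm⁻¹ = cd⁻¹.
  Combining: kat·m⁻¹·W⁻¹·V·lm⁻¹·A = (s⁻¹·mol) · m⁻¹ · (kg⁻¹·m⁻²·s³) · (kg·m²·s⁻³·A⁻¹) · cd⁻¹ · A = m⁻¹·s⁻¹·mol·cd⁻¹.
Left is m⁻¹·cd⁻¹; right is m⁻¹·s⁻¹·mol·cd⁻¹ — different.

No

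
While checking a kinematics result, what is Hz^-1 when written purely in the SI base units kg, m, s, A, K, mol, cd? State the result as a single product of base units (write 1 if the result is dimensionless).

s

Hz = 1/s = s⁻¹ (frequency is cycles per second).
So Hz⁻¹ = s.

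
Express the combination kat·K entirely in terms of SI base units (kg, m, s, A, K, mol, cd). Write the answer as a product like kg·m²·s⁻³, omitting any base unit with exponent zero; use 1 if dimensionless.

s⁻¹·K·mol

kat = mol/s = s⁻¹·mol (catalytic activity).
Combining: kat·K = (s⁻¹·mol) · K = s⁻¹·K·mol.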